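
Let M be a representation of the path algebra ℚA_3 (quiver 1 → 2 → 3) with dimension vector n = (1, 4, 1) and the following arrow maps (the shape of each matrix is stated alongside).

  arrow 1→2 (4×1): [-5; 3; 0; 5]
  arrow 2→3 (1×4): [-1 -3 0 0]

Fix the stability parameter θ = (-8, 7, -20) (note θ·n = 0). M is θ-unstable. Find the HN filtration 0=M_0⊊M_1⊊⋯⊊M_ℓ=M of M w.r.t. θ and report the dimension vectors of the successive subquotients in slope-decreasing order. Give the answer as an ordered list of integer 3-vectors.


Barcode: M ≅ I[1,3], I[2,2]^3. HN layers by μ_θ (3 steps, strictly decreasing):
  μ^(1)=7; μ^(2)=-13/2; μ^(3)=-8

((0, 3, 0); (0, 1, 1); (1, 0, 0))


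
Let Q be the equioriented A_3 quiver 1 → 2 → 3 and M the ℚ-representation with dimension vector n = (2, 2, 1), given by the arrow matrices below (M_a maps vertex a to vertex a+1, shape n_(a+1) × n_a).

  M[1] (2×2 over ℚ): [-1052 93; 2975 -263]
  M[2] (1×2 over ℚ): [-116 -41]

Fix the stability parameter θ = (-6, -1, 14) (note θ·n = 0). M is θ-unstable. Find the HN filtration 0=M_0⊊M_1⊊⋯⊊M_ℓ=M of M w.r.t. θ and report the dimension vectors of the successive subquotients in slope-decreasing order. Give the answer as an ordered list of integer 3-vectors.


Interval decomposition of M: I[1,2], I[1,3].
HN type (ℓ=3): μ^(1)=14; μ^(2)=-1; μ^(3)=-6

((0, 0, 1); (0, 2, 0); (2, 0, 0))


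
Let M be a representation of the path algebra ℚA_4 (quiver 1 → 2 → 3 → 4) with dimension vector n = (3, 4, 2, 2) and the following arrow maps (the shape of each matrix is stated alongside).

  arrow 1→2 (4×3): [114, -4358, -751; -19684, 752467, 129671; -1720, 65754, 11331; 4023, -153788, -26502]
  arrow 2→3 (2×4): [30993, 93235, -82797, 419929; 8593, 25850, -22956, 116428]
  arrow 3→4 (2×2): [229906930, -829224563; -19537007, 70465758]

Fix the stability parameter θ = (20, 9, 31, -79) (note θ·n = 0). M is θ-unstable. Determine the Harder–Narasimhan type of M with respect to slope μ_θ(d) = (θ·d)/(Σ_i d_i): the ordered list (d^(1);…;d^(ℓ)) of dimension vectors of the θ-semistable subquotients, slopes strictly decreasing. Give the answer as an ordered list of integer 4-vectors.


Barcode: M ≅ I[1,2], I[1,4]^2, I[2,2]. HN layers by μ_θ (3 steps, strictly decreasing):
  μ^(1)=29/2; μ^(2)=9; μ^(3)=-19/4

((1, 1, 0, 0); (0, 1, 0, 0); (2, 2, 2, 2))


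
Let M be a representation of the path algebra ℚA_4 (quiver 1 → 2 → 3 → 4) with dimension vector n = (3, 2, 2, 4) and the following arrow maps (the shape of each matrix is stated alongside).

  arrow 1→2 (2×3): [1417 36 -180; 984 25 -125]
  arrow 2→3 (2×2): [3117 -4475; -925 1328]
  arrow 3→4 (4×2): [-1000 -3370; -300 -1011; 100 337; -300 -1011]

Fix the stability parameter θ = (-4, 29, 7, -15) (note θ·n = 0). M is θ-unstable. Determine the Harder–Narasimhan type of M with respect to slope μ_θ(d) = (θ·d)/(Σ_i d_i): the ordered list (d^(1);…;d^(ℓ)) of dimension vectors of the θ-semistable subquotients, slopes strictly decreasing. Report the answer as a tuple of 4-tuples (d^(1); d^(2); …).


Via rank(M_{q-1}∘⋯∘M_p): M ≅ I[1,1], I[1,3], I[1,4], I[4,4]^3.
μ_θ-semistable layers: μ^(1)=18; μ^(2)=7; μ^(3)=-4; μ^(4)=-15

((0, 1, 1, 0); (0, 1, 1, 1); (3, 0, 0, 0); (0, 0, 0, 3))


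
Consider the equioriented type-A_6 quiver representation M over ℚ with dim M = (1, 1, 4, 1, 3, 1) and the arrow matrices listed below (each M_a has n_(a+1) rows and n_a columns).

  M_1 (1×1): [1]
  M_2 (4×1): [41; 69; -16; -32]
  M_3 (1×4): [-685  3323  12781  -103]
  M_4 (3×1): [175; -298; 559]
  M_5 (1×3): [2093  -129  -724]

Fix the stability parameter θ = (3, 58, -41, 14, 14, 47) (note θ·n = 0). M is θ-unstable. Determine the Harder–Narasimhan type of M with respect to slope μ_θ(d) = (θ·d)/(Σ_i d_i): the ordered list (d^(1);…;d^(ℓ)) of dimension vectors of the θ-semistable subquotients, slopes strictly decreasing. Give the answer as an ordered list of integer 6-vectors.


Barcode: M ≅ I[1,6], I[3,3]^3, I[5,5]^2. HN layers by μ_θ (5 steps, strictly decreasing):
  μ^(1)=47; μ^(2)=14; μ^(3)=17/2; μ^(4)=3; μ^(5)=-41

((0, 0, 0, 0, 0, 1); (0, 0, 0, 1, 3, 0); (0, 1, 1, 0, 0, 0); (1, 0, 0, 0, 0, 0); (0, 0, 3, 0, 0, 0))


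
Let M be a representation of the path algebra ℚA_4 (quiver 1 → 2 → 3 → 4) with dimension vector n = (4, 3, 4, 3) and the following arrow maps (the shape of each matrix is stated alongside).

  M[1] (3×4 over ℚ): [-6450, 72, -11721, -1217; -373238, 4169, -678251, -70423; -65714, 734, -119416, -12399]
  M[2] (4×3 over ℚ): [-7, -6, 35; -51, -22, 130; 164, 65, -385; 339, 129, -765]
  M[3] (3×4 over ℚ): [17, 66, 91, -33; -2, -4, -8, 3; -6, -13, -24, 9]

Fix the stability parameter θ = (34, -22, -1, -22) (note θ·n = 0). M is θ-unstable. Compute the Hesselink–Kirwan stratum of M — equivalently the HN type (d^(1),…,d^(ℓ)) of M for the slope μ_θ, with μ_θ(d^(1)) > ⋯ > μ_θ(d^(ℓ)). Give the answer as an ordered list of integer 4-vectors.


Interval decomposition of M: I[1,1], I[1,4]^3, I[3,3].
HN type (ℓ=3): μ^(1)=34; μ^(2)=-1; μ^(3)=-11/4

((1, 0, 0, 0); (0, 0, 1, 0); (3, 3, 3, 3))


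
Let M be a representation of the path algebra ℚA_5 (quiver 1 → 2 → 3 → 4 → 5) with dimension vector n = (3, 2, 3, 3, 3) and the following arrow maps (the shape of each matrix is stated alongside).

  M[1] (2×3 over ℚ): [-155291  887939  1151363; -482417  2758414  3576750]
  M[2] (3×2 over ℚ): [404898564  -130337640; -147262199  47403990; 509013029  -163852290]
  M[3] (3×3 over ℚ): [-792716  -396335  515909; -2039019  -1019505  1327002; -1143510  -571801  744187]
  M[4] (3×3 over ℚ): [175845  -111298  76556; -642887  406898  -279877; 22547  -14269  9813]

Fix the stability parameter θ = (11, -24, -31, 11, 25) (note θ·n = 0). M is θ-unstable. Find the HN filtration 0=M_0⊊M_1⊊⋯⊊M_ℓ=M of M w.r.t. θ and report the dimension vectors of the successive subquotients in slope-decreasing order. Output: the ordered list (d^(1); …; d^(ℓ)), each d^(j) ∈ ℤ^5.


Via rank(M_{q-1}∘⋯∘M_p): M ≅ I[1,1], I[1,2], I[1,5], I[3,5]^2.
μ_θ-semistable layers: μ^(1)=25; μ^(2)=11; μ^(3)=-13/2; μ^(4)=-44/3; μ^(5)=-31

((0, 0, 0, 0, 3); (1, 0, 0, 3, 0); (1, 1, 0, 0, 0); (1, 1, 1, 0, 0); (0, 0, 2, 0, 0))


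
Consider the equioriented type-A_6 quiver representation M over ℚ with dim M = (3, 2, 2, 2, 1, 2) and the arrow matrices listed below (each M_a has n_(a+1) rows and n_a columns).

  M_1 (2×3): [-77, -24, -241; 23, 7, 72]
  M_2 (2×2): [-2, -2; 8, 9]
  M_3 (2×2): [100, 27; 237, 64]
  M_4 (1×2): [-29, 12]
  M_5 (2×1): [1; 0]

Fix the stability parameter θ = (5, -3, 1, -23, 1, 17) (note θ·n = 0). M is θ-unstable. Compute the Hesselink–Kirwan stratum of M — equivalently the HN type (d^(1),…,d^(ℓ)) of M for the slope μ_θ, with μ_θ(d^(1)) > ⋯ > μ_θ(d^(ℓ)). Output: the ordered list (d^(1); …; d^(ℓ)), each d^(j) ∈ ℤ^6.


Via rank(M_{q-1}∘⋯∘M_p): M ≅ I[1,1], I[1,4], I[1,6], I[6,6].
μ_θ-semistable layers: μ^(1)=17; μ^(2)=5; μ^(3)=1; μ^(4)=-5

((0, 0, 0, 0, 0, 2); (1, 0, 0, 0, 0, 0); (0, 0, 0, 0, 1, 0); (2, 2, 2, 2, 0, 0))


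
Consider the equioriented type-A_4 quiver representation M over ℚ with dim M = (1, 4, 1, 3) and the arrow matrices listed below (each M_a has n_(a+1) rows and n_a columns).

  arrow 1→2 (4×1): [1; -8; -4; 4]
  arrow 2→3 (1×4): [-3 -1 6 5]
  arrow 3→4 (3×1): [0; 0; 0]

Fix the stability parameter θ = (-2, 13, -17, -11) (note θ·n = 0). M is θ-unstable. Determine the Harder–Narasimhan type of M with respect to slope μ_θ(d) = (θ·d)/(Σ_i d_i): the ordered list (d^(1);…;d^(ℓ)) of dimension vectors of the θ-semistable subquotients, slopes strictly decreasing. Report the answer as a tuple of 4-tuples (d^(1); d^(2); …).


Interval decomposition of M: I[1,3], I[2,2]^3, I[4,4]^3.
HN type (ℓ=3): μ^(1)=13; μ^(2)=-2; μ^(3)=-11

((0, 3, 0, 0); (1, 1, 1, 0); (0, 0, 0, 3))


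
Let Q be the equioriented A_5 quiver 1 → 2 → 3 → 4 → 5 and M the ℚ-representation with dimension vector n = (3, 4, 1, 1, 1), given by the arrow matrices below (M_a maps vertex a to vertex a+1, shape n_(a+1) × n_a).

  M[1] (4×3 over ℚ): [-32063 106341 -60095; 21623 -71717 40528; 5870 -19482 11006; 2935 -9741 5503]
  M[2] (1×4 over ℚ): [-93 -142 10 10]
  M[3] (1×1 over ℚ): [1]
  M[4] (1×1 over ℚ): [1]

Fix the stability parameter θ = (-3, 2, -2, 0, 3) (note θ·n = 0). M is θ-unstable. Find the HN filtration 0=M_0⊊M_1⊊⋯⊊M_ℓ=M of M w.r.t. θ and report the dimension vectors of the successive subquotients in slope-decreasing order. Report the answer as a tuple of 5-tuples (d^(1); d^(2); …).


Via rank(M_{q-1}∘⋯∘M_p): M ≅ I[1,1], I[1,2], I[1,5], I[2,2]^2.
μ_θ-semistable layers: μ^(1)=3; μ^(2)=2; μ^(3)=0; μ^(4)=-3

((0, 0, 0, 0, 1); (0, 3, 0, 0, 0); (0, 1, 1, 1, 0); (3, 0, 0, 0, 0))


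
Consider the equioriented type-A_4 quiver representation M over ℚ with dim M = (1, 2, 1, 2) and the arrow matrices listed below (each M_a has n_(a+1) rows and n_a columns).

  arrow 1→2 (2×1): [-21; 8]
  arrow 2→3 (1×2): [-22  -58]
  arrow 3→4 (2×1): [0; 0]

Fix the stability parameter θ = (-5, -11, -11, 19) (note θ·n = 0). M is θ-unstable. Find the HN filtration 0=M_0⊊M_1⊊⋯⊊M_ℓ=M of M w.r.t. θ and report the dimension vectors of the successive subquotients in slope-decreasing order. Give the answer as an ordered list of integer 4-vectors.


Via rank(M_{q-1}∘⋯∘M_p): M ≅ I[1,3], I[2,2], I[4,4]^2.
μ_θ-semistable layers: μ^(1)=19; μ^(2)=-9; μ^(3)=-11

((0, 0, 0, 2); (1, 1, 1, 0); (0, 1, 0, 0))


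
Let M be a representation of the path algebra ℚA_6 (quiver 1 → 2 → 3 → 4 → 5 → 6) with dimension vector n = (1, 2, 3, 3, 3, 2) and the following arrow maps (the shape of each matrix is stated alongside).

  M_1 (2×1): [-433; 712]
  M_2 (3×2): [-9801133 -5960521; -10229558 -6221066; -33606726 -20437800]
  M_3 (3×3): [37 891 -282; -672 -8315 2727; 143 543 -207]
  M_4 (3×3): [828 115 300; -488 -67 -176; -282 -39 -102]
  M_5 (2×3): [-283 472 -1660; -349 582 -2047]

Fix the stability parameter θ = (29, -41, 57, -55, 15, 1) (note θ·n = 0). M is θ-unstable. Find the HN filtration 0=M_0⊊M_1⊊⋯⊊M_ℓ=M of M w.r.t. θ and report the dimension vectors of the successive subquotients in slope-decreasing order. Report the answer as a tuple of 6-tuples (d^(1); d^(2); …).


Via rank(M_{q-1}∘⋯∘M_p): M ≅ I[1,4], I[2,6], I[3,6], I[5,5].
μ_θ-semistable layers: μ^(1)=15; μ^(2)=8; μ^(3)=1; μ^(4)=-6; μ^(5)=-41

((0, 0, 0, 0, 1, 0); (0, 0, 0, 0, 2, 2); (0, 0, 3, 3, 0, 0); (1, 1, 0, 0, 0, 0); (0, 1, 0, 0, 0, 0))


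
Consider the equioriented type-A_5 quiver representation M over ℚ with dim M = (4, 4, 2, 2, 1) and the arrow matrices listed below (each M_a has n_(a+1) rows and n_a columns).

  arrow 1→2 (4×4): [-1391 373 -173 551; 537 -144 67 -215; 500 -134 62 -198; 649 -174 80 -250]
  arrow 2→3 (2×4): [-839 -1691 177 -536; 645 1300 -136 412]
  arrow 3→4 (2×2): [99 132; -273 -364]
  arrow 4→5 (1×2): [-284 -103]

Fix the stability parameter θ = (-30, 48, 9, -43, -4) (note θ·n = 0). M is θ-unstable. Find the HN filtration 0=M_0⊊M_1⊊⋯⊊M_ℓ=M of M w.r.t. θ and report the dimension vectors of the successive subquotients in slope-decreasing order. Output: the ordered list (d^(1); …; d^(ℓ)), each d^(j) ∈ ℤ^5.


Barcode: M ≅ I[1,1], I[1,2], I[1,3], I[1,5], I[2,2], I[4,4]. HN layers by μ_θ (5 steps, strictly decreasing):
  μ^(1)=48; μ^(2)=57/2; μ^(3)=5/2; μ^(4)=-30; μ^(5)=-43

((0, 2, 0, 0, 0); (0, 1, 1, 0, 0); (0, 1, 1, 1, 1); (4, 0, 0, 0, 0); (0, 0, 0, 1, 0))


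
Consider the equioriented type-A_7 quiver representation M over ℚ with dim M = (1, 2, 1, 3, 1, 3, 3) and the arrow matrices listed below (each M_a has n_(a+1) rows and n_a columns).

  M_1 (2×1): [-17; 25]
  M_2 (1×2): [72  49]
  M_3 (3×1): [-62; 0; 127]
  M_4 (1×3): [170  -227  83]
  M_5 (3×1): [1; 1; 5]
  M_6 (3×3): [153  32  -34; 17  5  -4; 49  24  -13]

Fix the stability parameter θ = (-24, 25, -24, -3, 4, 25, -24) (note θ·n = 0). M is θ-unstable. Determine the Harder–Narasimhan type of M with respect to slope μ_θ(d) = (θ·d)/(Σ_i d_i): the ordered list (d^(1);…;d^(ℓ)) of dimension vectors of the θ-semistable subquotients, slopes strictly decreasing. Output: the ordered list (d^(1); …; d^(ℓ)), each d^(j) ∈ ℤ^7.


Interval decomposition of M: I[1,7], I[2,2], I[4,4]^2, I[6,7]^2.
HN type (ℓ=6): μ^(1)=25; μ^(2)=5/3; μ^(3)=1/2; μ^(4)=-2/3; μ^(5)=-3; μ^(6)=-24

((0, 1, 0, 0, 0, 0, 0); (0, 0, 0, 0, 1, 1, 1); (0, 0, 0, 0, 0, 2, 2); (0, 1, 1, 1, 0, 0, 0); (0, 0, 0, 2, 0, 0, 0); (1, 0, 0, 0, 0, 0, 0))


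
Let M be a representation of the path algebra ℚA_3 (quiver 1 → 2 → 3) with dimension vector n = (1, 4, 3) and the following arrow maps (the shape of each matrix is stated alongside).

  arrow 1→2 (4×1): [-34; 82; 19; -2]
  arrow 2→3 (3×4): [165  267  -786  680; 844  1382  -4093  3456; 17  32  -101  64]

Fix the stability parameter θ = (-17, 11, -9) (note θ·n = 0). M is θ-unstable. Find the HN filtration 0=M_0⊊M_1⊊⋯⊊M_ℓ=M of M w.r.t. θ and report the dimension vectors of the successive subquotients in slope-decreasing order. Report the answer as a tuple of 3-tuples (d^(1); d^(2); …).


Interval decomposition of M: I[1,3], I[2,2], I[2,3]^2.
HN type (ℓ=3): μ^(1)=11; μ^(2)=1; μ^(3)=-17

((0, 1, 0); (0, 3, 3); (1, 0, 0))


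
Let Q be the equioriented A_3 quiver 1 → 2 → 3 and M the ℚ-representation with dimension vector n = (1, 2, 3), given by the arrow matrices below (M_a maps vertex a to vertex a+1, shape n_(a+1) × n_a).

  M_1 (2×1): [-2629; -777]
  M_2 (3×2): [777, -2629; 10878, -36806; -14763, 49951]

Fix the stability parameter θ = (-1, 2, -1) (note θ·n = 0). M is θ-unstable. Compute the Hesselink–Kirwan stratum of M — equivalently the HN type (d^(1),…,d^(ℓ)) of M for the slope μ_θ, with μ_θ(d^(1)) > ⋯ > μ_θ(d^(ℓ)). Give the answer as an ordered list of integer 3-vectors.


Barcode: M ≅ I[1,2], I[2,3], I[3,3]^2. HN layers by μ_θ (3 steps, strictly decreasing):
  μ^(1)=2; μ^(2)=1/2; μ^(3)=-1

((0, 1, 0); (0, 1, 1); (1, 0, 2))


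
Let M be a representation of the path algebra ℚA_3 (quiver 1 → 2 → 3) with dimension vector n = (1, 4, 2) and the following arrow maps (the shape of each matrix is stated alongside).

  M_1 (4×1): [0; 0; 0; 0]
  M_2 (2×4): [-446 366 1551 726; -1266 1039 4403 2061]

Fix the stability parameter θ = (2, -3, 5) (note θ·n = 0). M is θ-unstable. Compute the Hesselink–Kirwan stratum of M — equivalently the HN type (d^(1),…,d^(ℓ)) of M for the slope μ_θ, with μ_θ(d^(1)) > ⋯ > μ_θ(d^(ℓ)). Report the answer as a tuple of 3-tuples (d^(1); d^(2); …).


Interval decomposition of M: I[1,1], I[2,2]^2, I[2,3]^2.
HN type (ℓ=3): μ^(1)=5; μ^(2)=2; μ^(3)=-3

((0, 0, 2); (1, 0, 0); (0, 4, 0))


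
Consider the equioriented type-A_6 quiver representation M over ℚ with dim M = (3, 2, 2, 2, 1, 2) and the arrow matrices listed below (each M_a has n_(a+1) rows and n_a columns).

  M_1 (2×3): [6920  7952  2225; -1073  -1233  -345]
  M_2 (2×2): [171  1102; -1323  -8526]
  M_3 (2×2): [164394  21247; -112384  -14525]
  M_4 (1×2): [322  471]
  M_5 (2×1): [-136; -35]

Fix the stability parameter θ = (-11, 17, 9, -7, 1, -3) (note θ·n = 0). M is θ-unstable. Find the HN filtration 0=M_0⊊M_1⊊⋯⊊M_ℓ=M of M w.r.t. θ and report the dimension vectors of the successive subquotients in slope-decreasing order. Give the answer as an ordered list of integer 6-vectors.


Barcode: M ≅ I[1,1], I[1,2], I[1,6], I[3,4], I[6,6]. HN layers by μ_θ (5 steps, strictly decreasing):
  μ^(1)=17; μ^(2)=17/5; μ^(3)=1; μ^(4)=-3; μ^(5)=-11

((0, 1, 0, 0, 0, 0); (0, 1, 1, 1, 1, 1); (0, 0, 1, 1, 0, 0); (0, 0, 0, 0, 0, 1); (3, 0, 0, 0, 0, 0))


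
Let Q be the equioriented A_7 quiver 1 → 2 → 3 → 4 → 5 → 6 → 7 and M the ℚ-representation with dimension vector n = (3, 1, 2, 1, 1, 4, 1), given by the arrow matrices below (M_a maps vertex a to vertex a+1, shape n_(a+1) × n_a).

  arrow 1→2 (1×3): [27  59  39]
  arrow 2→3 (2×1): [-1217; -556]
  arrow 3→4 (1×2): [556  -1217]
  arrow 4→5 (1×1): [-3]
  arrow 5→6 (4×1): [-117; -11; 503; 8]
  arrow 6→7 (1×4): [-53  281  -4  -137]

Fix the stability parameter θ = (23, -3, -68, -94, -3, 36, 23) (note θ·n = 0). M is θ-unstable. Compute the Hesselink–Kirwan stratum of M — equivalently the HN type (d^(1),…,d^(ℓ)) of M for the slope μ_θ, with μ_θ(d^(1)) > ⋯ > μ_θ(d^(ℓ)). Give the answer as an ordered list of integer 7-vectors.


Interval decomposition of M: I[1,1]^2, I[1,3], I[3,7], I[6,6]^3.
HN type (ℓ=6): μ^(1)=36; μ^(2)=59/2; μ^(3)=23; μ^(4)=-3; μ^(5)=-16; μ^(6)=-81

((0, 0, 0, 0, 0, 3, 0); (0, 0, 0, 0, 0, 1, 1); (2, 0, 0, 0, 0, 0, 0); (0, 0, 0, 0, 1, 0, 0); (1, 1, 1, 0, 0, 0, 0); (0, 0, 1, 1, 0, 0, 0))


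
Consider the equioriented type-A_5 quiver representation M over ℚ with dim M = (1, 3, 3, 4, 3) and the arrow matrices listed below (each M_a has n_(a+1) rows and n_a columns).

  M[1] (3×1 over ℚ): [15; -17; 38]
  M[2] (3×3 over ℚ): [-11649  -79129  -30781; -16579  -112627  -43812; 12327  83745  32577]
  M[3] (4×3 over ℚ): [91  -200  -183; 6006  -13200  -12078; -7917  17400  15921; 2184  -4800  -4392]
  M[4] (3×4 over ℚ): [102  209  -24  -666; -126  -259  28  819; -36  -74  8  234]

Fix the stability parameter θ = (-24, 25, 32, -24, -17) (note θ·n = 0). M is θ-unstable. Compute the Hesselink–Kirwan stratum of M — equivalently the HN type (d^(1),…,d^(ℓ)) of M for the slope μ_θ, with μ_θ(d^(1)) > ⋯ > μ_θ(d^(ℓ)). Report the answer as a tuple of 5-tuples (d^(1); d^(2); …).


Barcode: M ≅ I[1,4], I[2,3]^2, I[4,4], I[4,5]^2, I[5,5]. HN layers by μ_θ (5 steps, strictly decreasing):
  μ^(1)=32; μ^(2)=25; μ^(3)=11; μ^(4)=-17; μ^(5)=-24

((0, 0, 2, 0, 0); (0, 2, 0, 0, 0); (0, 1, 1, 1, 0); (0, 0, 0, 0, 3); (1, 0, 0, 3, 0))


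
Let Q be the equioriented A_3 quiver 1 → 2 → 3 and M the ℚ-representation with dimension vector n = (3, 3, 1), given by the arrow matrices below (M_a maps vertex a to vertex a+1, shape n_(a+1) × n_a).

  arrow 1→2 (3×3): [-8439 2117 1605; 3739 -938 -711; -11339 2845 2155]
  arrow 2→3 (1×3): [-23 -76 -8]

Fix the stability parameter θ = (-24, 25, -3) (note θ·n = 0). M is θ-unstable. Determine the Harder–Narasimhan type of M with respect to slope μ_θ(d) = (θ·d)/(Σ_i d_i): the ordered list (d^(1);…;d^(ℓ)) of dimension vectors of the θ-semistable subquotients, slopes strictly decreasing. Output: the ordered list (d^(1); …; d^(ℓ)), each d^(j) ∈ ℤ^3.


Barcode: M ≅ I[1,2]^2, I[1,3]. HN layers by μ_θ (3 steps, strictly decreasing):
  μ^(1)=25; μ^(2)=11; μ^(3)=-24

((0, 2, 0); (0, 1, 1); (3, 0, 0))


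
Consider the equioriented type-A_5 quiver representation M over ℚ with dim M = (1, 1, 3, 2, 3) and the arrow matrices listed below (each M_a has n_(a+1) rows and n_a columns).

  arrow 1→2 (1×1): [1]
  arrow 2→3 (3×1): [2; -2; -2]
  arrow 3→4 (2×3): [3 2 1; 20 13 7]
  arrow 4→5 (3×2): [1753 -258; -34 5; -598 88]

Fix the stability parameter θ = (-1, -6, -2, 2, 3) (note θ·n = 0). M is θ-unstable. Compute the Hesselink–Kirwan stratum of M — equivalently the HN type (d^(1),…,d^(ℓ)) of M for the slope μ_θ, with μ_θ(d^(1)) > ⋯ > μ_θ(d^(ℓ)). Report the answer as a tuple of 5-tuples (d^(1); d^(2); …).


Via rank(M_{q-1}∘⋯∘M_p): M ≅ I[1,3], I[3,5]^2, I[5,5].
μ_θ-semistable layers: μ^(1)=3; μ^(2)=2; μ^(3)=-2; μ^(4)=-7/2

((0, 0, 0, 0, 3); (0, 0, 0, 2, 0); (0, 0, 3, 0, 0); (1, 1, 0, 0, 0))


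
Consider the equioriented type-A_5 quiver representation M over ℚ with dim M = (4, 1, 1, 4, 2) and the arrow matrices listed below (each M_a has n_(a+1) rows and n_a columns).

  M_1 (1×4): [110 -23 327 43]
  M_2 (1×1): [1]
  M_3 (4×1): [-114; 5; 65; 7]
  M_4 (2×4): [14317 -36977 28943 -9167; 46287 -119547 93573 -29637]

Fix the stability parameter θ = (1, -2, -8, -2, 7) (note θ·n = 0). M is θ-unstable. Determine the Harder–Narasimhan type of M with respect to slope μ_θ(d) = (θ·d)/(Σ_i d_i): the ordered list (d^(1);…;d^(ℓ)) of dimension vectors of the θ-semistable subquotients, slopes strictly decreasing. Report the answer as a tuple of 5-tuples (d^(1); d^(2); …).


Interval decomposition of M: I[1,1]^3, I[1,5], I[4,4]^3, I[5,5].
HN type (ℓ=4): μ^(1)=7; μ^(2)=1; μ^(3)=-2; μ^(4)=-3

((0, 0, 0, 0, 2); (3, 0, 0, 0, 0); (0, 0, 0, 4, 0); (1, 1, 1, 0, 0))


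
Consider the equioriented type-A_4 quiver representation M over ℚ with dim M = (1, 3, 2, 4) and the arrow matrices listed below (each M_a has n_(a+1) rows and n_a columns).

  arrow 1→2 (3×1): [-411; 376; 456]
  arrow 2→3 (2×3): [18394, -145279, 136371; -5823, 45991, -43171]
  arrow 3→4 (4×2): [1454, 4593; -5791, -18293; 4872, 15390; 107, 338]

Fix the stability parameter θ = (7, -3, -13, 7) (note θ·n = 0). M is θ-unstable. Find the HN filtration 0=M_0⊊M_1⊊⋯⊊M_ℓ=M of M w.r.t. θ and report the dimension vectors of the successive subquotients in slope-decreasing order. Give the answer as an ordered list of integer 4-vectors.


Interval decomposition of M: I[1,4], I[2,2], I[2,4], I[4,4]^2.
HN type (ℓ=3): μ^(1)=7; μ^(2)=-3; μ^(3)=-8

((0, 0, 0, 4); (1, 2, 1, 0); (0, 1, 1, 0))


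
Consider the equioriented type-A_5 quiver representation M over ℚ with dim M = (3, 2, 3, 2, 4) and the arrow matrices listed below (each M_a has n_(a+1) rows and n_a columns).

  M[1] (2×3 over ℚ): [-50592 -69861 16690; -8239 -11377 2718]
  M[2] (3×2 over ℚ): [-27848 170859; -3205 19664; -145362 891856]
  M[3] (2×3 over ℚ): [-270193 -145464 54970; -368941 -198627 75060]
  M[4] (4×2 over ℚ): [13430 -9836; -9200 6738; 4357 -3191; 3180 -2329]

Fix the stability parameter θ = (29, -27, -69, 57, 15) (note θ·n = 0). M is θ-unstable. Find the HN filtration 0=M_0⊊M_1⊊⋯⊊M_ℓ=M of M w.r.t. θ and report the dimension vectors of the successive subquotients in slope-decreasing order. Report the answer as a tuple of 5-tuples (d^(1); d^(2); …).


Via rank(M_{q-1}∘⋯∘M_p): M ≅ I[1,1], I[1,5]^2, I[3,3], I[5,5]^2.
μ_θ-semistable layers: μ^(1)=36; μ^(2)=29; μ^(3)=15; μ^(4)=-67/3; μ^(5)=-69

((0, 0, 0, 2, 2); (1, 0, 0, 0, 0); (0, 0, 0, 0, 2); (2, 2, 2, 0, 0); (0, 0, 1, 0, 0))


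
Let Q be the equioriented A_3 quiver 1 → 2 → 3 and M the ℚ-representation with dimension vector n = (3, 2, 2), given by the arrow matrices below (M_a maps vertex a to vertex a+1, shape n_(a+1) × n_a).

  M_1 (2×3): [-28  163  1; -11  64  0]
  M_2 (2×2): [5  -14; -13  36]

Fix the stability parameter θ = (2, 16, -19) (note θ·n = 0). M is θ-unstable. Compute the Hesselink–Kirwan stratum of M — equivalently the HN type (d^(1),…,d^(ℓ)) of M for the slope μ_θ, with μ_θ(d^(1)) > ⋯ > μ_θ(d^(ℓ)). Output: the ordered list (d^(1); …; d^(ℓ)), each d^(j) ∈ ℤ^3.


Barcode: M ≅ I[1,1], I[1,3]^2. HN layers by μ_θ (2 steps, strictly decreasing):
  μ^(1)=2; μ^(2)=-1/3

((1, 0, 0); (2, 2, 2))


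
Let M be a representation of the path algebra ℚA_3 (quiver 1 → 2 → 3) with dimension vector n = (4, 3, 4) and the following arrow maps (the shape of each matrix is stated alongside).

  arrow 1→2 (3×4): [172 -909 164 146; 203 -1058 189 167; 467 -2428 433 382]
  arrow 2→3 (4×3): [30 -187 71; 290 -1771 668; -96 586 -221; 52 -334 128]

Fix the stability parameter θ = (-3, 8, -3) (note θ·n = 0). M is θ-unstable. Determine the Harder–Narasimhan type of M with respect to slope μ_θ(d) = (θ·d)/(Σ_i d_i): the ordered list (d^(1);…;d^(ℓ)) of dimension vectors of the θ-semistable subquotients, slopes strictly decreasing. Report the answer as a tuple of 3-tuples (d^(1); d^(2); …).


Barcode: M ≅ I[1,1], I[1,2], I[1,3]^2, I[3,3]^2. HN layers by μ_θ (3 steps, strictly decreasing):
  μ^(1)=8; μ^(2)=5/2; μ^(3)=-3

((0, 1, 0); (0, 2, 2); (4, 0, 2))


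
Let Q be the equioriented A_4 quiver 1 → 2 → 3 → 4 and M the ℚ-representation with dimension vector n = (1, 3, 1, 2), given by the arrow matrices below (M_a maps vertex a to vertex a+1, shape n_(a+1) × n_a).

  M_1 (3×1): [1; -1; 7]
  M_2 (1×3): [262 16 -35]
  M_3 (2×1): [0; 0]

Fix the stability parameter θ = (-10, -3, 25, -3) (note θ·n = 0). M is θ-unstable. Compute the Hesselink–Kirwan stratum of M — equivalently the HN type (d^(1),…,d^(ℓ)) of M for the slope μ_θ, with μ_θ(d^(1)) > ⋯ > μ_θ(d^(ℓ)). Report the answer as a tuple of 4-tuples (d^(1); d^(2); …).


Interval decomposition of M: I[1,3], I[2,2]^2, I[4,4]^2.
HN type (ℓ=3): μ^(1)=25; μ^(2)=-3; μ^(3)=-10

((0, 0, 1, 0); (0, 3, 0, 2); (1, 0, 0, 0))


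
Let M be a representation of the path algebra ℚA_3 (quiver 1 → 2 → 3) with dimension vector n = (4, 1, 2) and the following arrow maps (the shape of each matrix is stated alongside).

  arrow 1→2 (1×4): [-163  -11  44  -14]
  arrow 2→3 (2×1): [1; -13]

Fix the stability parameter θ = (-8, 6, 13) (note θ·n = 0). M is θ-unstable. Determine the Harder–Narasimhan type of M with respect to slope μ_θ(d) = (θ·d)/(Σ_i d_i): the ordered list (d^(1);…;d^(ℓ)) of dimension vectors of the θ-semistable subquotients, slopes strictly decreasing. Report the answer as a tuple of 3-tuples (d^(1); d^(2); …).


Interval decomposition of M: I[1,1]^3, I[1,3], I[3,3].
HN type (ℓ=3): μ^(1)=13; μ^(2)=6; μ^(3)=-8

((0, 0, 2); (0, 1, 0); (4, 0, 0))


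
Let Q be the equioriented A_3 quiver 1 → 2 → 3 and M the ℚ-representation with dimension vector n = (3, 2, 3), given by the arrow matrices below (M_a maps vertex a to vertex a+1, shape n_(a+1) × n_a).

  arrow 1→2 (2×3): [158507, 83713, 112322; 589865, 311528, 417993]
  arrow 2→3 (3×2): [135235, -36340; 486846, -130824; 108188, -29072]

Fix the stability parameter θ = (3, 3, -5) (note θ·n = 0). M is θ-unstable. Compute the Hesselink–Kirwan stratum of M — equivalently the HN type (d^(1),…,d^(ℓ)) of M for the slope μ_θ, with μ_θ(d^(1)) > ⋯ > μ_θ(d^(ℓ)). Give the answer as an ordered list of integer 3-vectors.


Via rank(M_{q-1}∘⋯∘M_p): M ≅ I[1,1], I[1,2], I[1,3], I[3,3]^2.
μ_θ-semistable layers: μ^(1)=3; μ^(2)=1/3; μ^(3)=-5

((2, 1, 0); (1, 1, 1); (0, 0, 2))


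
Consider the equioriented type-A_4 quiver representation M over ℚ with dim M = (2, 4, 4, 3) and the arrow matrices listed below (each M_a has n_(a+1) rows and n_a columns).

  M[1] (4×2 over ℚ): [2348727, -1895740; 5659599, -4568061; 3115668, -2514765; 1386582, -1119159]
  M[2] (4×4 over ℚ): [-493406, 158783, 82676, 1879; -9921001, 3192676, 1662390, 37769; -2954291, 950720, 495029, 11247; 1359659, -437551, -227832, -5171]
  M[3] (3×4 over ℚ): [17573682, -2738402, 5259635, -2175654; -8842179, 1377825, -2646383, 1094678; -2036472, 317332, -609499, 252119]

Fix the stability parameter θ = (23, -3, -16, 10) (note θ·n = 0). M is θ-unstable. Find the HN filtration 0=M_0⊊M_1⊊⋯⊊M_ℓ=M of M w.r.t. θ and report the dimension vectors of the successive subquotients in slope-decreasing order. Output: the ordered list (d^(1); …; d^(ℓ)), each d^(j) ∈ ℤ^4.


Interval decomposition of M: I[1,4]^2, I[2,3], I[2,4].
HN type (ℓ=3): μ^(1)=10; μ^(2)=4/3; μ^(3)=-19/2

((0, 0, 0, 3); (2, 2, 2, 0); (0, 2, 2, 0))


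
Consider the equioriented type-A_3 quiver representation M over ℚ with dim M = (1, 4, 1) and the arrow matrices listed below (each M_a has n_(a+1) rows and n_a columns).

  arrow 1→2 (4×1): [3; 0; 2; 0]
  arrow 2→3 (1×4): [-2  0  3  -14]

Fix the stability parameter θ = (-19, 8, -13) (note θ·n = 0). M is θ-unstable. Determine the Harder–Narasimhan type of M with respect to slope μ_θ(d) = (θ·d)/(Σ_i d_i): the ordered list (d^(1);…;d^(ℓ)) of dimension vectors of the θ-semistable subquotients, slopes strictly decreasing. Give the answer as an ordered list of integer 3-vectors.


Barcode: M ≅ I[1,2], I[2,2]^2, I[2,3]. HN layers by μ_θ (3 steps, strictly decreasing):
  μ^(1)=8; μ^(2)=-5/2; μ^(3)=-19

((0, 3, 0); (0, 1, 1); (1, 0, 0))


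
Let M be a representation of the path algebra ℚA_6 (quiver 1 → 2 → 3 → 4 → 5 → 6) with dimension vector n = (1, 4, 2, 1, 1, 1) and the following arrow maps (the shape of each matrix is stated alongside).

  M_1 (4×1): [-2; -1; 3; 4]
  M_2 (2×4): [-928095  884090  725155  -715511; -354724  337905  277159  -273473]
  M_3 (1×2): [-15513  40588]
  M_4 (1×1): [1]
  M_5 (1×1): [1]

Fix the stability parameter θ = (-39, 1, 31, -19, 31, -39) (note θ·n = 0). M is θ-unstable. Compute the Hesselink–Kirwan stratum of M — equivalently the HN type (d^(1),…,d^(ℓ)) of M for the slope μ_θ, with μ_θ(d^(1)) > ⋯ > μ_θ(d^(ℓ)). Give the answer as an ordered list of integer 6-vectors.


Barcode: M ≅ I[1,6], I[2,2]^2, I[2,3]. HN layers by μ_θ (3 steps, strictly decreasing):
  μ^(1)=31; μ^(2)=1; μ^(3)=-39

((0, 0, 1, 0, 0, 0); (0, 4, 1, 1, 1, 1); (1, 0, 0, 0, 0, 0))


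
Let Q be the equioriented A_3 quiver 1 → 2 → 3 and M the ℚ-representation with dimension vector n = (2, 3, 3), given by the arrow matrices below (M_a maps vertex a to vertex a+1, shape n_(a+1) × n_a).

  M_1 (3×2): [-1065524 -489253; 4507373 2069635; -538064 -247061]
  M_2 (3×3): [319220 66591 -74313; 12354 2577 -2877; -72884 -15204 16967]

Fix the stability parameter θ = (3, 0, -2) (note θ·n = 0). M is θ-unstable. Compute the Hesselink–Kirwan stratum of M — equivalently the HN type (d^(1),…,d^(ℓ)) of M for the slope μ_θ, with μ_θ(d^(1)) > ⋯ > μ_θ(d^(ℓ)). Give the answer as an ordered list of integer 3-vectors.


Via rank(M_{q-1}∘⋯∘M_p): M ≅ I[1,3]^2, I[2,3].
μ_θ-semistable layers: μ^(1)=1/3; μ^(2)=-1

((2, 2, 2); (0, 1, 1))


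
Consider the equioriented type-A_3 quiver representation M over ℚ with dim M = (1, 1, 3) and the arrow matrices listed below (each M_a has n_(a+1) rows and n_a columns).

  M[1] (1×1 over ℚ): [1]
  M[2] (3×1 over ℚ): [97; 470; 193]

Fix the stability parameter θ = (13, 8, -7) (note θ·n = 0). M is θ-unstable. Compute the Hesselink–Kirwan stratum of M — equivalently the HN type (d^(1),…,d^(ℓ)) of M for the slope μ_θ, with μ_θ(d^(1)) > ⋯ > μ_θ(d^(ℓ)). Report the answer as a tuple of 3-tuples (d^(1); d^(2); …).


Barcode: M ≅ I[1,3], I[3,3]^2. HN layers by μ_θ (2 steps, strictly decreasing):
  μ^(1)=14/3; μ^(2)=-7

((1, 1, 1); (0, 0, 2))


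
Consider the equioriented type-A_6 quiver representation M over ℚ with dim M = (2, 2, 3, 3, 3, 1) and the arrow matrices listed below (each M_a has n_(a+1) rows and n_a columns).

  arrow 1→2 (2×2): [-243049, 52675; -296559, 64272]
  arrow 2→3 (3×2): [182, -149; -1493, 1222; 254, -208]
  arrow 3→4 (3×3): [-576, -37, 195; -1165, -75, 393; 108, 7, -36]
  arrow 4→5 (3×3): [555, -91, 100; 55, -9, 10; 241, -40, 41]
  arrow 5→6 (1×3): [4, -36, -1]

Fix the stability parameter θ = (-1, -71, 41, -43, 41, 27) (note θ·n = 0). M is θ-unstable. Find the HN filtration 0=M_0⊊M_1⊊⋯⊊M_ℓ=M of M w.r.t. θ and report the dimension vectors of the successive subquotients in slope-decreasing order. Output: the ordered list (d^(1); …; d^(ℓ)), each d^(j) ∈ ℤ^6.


Via rank(M_{q-1}∘⋯∘M_p): M ≅ I[1,4], I[1,5], I[3,6], I[5,5].
μ_θ-semistable layers: μ^(1)=41; μ^(2)=34; μ^(3)=-1; μ^(4)=-36

((0, 0, 0, 0, 2, 0); (0, 0, 0, 0, 1, 1); (0, 0, 3, 3, 0, 0); (2, 2, 0, 0, 0, 0))


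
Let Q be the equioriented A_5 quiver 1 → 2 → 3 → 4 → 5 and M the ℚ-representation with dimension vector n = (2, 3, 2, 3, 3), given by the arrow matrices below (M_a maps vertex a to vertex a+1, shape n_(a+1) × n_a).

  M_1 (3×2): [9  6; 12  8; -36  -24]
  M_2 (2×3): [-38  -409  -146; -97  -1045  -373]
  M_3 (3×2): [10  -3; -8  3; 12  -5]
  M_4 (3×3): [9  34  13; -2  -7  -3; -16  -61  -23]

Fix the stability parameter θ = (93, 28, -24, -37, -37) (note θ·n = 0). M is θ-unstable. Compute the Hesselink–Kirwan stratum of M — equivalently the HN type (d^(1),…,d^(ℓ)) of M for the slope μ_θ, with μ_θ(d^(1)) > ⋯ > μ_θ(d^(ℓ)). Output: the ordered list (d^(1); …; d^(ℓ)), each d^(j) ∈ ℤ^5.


Interval decomposition of M: I[1,1], I[1,5], I[2,2], I[2,4], I[4,5], I[5,5].
HN type (ℓ=5): μ^(1)=93; μ^(2)=28; μ^(3)=23/5; μ^(4)=-11; μ^(5)=-37

((1, 0, 0, 0, 0); (0, 1, 0, 0, 0); (1, 1, 1, 1, 1); (0, 1, 1, 1, 0); (0, 0, 0, 1, 2))


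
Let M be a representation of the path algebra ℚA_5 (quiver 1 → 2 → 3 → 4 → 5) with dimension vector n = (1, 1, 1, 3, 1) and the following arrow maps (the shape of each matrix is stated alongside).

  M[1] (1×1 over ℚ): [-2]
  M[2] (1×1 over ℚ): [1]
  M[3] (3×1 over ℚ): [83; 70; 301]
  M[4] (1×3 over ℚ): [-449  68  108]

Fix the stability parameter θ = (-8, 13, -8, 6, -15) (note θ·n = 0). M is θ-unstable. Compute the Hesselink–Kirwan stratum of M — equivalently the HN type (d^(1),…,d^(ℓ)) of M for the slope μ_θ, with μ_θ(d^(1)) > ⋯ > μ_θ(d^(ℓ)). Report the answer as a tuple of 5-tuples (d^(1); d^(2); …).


Via rank(M_{q-1}∘⋯∘M_p): M ≅ I[1,5], I[4,4]^2.
μ_θ-semistable layers: μ^(1)=6; μ^(2)=-1; μ^(3)=-8

((0, 0, 0, 2, 0); (0, 1, 1, 1, 1); (1, 0, 0, 0, 0))


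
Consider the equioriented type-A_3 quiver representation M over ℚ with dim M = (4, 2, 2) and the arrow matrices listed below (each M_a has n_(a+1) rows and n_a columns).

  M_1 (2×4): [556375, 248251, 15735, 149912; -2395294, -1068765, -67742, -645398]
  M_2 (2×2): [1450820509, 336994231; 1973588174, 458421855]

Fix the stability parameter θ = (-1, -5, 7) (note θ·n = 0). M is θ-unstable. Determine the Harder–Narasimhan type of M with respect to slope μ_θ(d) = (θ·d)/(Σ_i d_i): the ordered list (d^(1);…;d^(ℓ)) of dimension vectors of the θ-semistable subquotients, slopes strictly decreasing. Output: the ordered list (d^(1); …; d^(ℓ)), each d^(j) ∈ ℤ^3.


Interval decomposition of M: I[1,1]^2, I[1,3]^2.
HN type (ℓ=3): μ^(1)=7; μ^(2)=-1; μ^(3)=-3

((0, 0, 2); (2, 0, 0); (2, 2, 0))


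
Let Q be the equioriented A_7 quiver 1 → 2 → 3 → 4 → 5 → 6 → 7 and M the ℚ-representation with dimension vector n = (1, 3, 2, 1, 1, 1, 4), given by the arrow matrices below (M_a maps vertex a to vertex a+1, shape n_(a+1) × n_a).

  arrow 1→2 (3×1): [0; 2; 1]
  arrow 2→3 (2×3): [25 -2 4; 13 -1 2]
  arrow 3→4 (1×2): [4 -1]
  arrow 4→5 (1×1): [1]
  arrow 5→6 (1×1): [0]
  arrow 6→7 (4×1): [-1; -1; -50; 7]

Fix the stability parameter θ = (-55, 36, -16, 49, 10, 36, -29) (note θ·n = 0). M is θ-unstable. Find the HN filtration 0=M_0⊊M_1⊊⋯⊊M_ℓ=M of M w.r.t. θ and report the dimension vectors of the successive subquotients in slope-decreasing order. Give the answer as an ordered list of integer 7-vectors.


Interval decomposition of M: I[1,2], I[2,3], I[2,5], I[6,7], I[7,7]^3.
HN type (ℓ=6): μ^(1)=36; μ^(2)=59/2; μ^(3)=10; μ^(4)=7/2; μ^(5)=-29; μ^(6)=-55

((0, 1, 0, 0, 0, 0, 0); (0, 0, 0, 1, 1, 0, 0); (0, 2, 2, 0, 0, 0, 0); (0, 0, 0, 0, 0, 1, 1); (0, 0, 0, 0, 0, 0, 3); (1, 0, 0, 0, 0, 0, 0))


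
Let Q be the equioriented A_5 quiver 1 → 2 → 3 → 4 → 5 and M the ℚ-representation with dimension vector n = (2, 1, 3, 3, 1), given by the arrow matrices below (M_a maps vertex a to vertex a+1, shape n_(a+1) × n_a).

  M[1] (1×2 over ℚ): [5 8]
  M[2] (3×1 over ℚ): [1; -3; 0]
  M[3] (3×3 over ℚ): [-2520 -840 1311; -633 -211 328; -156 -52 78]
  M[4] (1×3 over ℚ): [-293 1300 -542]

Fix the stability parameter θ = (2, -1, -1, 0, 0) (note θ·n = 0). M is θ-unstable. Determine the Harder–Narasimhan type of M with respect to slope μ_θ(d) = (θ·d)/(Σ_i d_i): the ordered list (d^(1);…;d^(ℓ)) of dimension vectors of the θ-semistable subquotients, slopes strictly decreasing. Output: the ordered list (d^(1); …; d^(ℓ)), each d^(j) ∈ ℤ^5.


Barcode: M ≅ I[1,1], I[1,3], I[3,4], I[3,5], I[4,4]. HN layers by μ_θ (3 steps, strictly decreasing):
  μ^(1)=2; μ^(2)=0; μ^(3)=-1

((1, 0, 0, 0, 0); (1, 1, 1, 3, 1); (0, 0, 2, 0, 0))


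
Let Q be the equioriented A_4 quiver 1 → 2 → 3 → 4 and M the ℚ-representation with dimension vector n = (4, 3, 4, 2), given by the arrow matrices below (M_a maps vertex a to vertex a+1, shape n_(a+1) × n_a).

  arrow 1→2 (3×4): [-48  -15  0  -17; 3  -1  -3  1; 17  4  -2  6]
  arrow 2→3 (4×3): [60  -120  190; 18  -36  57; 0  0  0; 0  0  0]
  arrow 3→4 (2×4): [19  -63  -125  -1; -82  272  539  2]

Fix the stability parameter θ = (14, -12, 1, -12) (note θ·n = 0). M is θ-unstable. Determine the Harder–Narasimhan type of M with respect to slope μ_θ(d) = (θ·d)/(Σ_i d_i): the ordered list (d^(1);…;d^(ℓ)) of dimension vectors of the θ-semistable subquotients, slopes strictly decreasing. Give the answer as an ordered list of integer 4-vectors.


Via rank(M_{q-1}∘⋯∘M_p): M ≅ I[1,1], I[1,2]^2, I[1,4], I[3,3]^2, I[3,4].
μ_θ-semistable layers: μ^(1)=14; μ^(2)=1; μ^(3)=-9/4; μ^(4)=-11/2

((1, 0, 0, 0); (2, 2, 2, 0); (1, 1, 1, 1); (0, 0, 1, 1))


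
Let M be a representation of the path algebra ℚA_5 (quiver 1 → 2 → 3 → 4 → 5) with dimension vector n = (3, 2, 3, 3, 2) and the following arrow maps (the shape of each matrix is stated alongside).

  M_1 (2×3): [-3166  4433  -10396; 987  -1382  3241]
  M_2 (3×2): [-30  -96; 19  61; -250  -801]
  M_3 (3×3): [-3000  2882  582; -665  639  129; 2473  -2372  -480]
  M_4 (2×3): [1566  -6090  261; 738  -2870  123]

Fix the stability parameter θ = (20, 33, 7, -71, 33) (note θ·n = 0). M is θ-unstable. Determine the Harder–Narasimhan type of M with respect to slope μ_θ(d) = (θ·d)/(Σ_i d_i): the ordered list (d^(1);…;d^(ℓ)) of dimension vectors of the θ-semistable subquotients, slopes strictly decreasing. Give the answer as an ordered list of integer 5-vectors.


Interval decomposition of M: I[1,1], I[1,3], I[1,4], I[3,5], I[4,4], I[5,5].
HN type (ℓ=5): μ^(1)=33; μ^(2)=20; μ^(3)=-11/4; μ^(4)=-32; μ^(5)=-71

((0, 0, 0, 0, 2); (2, 1, 1, 0, 0); (1, 1, 1, 1, 0); (0, 0, 1, 1, 0); (0, 0, 0, 1, 0))


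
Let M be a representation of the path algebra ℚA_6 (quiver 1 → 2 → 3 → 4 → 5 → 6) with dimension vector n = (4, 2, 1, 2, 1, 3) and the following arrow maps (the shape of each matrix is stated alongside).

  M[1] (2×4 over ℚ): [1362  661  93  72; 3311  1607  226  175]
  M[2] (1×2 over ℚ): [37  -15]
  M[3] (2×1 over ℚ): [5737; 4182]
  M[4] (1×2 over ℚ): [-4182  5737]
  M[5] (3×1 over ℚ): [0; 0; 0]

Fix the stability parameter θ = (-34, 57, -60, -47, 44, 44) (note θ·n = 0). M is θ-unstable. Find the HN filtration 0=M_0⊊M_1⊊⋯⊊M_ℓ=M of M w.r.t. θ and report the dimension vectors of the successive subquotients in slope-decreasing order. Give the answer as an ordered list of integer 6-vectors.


Interval decomposition of M: I[1,1]^2, I[1,2], I[1,4], I[4,5], I[6,6]^3.
HN type (ℓ=5): μ^(1)=57; μ^(2)=44; μ^(3)=-50/3; μ^(4)=-34; μ^(5)=-47

((0, 1, 0, 0, 0, 0); (0, 0, 0, 0, 1, 3); (0, 1, 1, 1, 0, 0); (4, 0, 0, 0, 0, 0); (0, 0, 0, 1, 0, 0))


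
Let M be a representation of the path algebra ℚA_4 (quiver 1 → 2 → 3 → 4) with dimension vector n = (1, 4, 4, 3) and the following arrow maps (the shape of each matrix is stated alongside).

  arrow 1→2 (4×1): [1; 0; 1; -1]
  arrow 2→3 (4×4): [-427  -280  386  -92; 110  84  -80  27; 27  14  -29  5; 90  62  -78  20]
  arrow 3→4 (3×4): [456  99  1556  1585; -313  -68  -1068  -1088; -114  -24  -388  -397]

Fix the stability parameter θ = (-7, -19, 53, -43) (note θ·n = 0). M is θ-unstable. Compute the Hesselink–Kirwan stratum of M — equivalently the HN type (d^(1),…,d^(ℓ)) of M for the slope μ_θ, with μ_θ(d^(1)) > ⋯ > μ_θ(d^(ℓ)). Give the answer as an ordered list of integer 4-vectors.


Interval decomposition of M: I[1,4], I[2,3], I[2,4]^2.
HN type (ℓ=4): μ^(1)=53; μ^(2)=5; μ^(3)=-13; μ^(4)=-19

((0, 0, 1, 0); (0, 0, 3, 3); (1, 1, 0, 0); (0, 3, 0, 0))
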